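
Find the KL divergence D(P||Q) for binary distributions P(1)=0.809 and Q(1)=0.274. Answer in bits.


KL = p*log2(p/q) + (1-p)*log2((1-p)/(1-q)) = 0.809*log2(0.809/0.274) + 0.191*log2(0.191/0.726) = 0.8957

0.8957 bits


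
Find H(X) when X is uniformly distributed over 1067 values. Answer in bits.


H = log2(n) = log2(1067) = 10.0593

10.0593 bits


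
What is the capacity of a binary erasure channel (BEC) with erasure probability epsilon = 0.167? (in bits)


C = 1 - epsilon = 1 - 0.167 = 0.833

0.833 bits


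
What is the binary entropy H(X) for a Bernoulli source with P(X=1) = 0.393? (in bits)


H = -p*log2(p) - (1-p)*log2(1-p). -0.393*log2(0.393) = 0.529528; -0.607*log2(0.607) = 0.437181. H = 0.529528 + 0.437181 = 0.9667

0.9667 bits


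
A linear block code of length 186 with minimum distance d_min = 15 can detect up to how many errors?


Detection capability = d_min - 1 = 15 - 1 = 14

14 errors


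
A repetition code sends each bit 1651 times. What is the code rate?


Rate = k/n = 1/1651

1/1651


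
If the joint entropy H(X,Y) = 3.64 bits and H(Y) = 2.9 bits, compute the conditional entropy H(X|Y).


H(X|Y) = H(X,Y) - H(Y) = 3.64 - 2.9 = 0.74

0.74 bits


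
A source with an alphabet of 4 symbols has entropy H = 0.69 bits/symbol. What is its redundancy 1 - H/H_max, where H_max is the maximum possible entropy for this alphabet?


H_max = log2(K) = log2(4) = 2.0 bits/symbol. Redundancy = 1 - H/H_max = 1 - 0.69/2.0 = 1 - 0.345 = 0.655

0.655


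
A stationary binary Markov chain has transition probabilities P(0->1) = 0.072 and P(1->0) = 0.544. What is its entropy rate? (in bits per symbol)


Stationary distribution: pi_0 = p10/(p01+p10) = 0.8831, pi_1 = 0.1169. Entropy rate H' = pi_0*H(p01) + pi_1*H(p10) = 0.8831*0.3733 + 0.1169*0.9944 = 0.4459

0.4459 bits/symbol


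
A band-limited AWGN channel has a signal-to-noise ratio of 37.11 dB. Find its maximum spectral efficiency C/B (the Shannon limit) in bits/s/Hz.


SNR_linear = 10^(37.11/10) = 5140.4365; C/B = log2(1 + SNR_linear) = log2(1 + 5140.4365) = 12.328

12.328 bits/s/Hz


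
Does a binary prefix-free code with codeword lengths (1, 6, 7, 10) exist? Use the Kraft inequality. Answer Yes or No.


Kraft sum = sum(2^(-l_i)) = 0.5244, need <= 1. Result: satisfied (a binary prefix-free code with these lengths exists)

Yes


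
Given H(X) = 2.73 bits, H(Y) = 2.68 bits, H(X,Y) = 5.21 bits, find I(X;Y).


I(X;Y) = H(X) + H(Y) - H(X,Y) = 2.73 + 2.68 - 5.21 = 0.2

0.2 bits


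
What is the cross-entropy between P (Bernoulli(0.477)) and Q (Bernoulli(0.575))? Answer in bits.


H(P,Q) = -p*log2(q) - (1-p)*log2(1-q). -0.477*log2(0.575) = 0.380821; -0.523*log2(0.425) = 0.645625. H(P,Q) = 0.380821 + 0.645625 = 1.0264

1.0264 bits


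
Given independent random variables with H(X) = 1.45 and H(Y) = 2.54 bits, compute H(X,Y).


For independent variables, H(X,Y) = H(X) + H(Y) = 1.45 + 2.54 = 3.99

3.99 bits


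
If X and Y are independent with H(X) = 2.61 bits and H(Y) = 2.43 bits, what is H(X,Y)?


For independent variables, H(X,Y) = H(X) + H(Y) = 2.61 + 2.43 = 5.04

5.04 bits


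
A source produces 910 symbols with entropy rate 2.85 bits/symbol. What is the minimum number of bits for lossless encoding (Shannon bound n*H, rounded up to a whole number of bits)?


Minimum bits >= n * H = 910 * 2.85 = 2593.5, rounded up to a whole number of bits = 2594

2594 bits


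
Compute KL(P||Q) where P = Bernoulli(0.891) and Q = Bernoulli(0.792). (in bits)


KL = p*log2(p/q) + (1-p)*log2((1-p)/(1-q)) = 0.891*log2(0.891/0.792) + 0.109*log2(0.109/0.208) = 0.0498

0.0498 bits


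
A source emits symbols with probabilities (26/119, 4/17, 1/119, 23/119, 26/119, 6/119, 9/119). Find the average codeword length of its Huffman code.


Huffman construction (repeatedly merge the two least-probable nodes; each merge adds 1 bit to every symbol beneath it): 1/119 + 6/119 = 1/17; 1/17 + 9/119 = 16/119; 16/119 + 23/119 = 39/119; 26/119 + 26/119 = 52/119; 4/17 + 39/119 = 67/119; 52/119 + 67/119 = 1. Resulting codeword lengths (in the order the probabilities were given): (2, 2, 5, 3, 2, 5, 4). L_avg = sum(p_i * l_i) = 26/119*2 + 4/17*2 + 1/119*5 + 23/119*3 + 26/119*2 + 6/119*5 + 9/119*4 = 300/119 = 2.521

2.521 bits


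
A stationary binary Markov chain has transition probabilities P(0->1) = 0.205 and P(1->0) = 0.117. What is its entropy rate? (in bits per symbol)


Stationary distribution: pi_0 = p10/(p01+p10) = 0.3634, pi_1 = 0.6366. Entropy rate H' = pi_0*H(p01) + pi_1*H(p10) = 0.3634*0.7318 + 0.6366*0.5207 = 0.5974

0.5974 bits/symbol


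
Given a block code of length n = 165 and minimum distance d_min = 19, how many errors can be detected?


Detection capability = d_min - 1 = 19 - 1 = 18

18 errors


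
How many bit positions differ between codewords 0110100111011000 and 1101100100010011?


Count differing positions: ^ . ^ ^ . . . . ^ ^ . . ^ . ^ ^ = 8 differences

8


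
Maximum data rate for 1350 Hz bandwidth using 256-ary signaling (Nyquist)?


Rate = 2 * B * log2(M) = 2 * 1350 * 8.0 = 21600.0

21600.0 bps


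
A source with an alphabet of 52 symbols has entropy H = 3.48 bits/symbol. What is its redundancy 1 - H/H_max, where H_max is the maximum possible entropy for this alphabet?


H_max = log2(K) = log2(52) = 5.7004 bits/symbol. Redundancy = 1 - H/H_max = 1 - 3.48/5.7004 = 1 - 0.6105 = 0.3895

0.3895


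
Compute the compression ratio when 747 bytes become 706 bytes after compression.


Ratio = original / compressed = 747 / 706 = 1.0581

1.0581


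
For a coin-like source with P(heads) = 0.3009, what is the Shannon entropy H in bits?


H = -p*log2(p) - (1-p)*log2(1-p). -0.3009*log2(0.3009) = 0.521353; -0.6991*log2(0.6991) = 0.361036. H = 0.521353 + 0.361036 = 0.8824

0.8824 bits


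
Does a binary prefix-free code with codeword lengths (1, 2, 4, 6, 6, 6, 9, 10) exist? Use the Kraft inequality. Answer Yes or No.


Kraft sum = sum(2^(-l_i)) = 0.8623, need <= 1. Result: satisfied (a binary prefix-free code with these lengths exists)

Yes


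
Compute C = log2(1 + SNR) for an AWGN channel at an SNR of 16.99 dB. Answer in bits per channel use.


SNR_linear = 10^(16.99/10) = 50.0035; C = log2(1 + SNR_linear) = log2(1 + 50.0035) = 5.6725

5.6725 bits/channel use


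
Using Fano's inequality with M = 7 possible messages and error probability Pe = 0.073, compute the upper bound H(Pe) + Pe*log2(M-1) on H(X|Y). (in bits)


H(Pe) = -Pe*log2(Pe) - (1-Pe)*log2(1-Pe) = -0.073*log2(0.073) - 0.927*log2(0.927) = 0.275645 + 0.101376 = 0.377. Pe*log2(M-1) = 0.073*log2(6) = 0.188702. Bound = H(Pe) + Pe*log2(M-1) = 0.275645 + 0.101376 + 0.188702 = 0.5657

0.5657 bits


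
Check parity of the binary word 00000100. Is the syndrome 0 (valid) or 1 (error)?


Syndrome = XOR of all bits = 0 XOR 0 XOR 0 XOR 0 XOR 0 XOR 1 XOR 0 XOR 0 = 1

1


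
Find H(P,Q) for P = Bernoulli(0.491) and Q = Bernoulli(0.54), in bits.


H(P,Q) = -p*log2(q) - (1-p)*log2(1-q). -0.491*log2(0.54) = 0.436484; -0.509*log2(0.46) = 0.570230. H(P,Q) = 0.436484 + 0.570230 = 1.0067

1.0067 bits


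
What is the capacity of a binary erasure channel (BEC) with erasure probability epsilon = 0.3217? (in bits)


C = 1 - epsilon = 1 - 0.3217 = 0.6783

0.6783 bits


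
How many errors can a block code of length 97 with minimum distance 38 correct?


Correction capability = floor((d-1)/2) = floor((38-1)/2) = 18

18 errors


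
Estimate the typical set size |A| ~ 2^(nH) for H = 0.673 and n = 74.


log2|A_typical| = nH = 74 * 0.673 = 49.802, so |A_typical| ~ 2^49.802 = 9.815e+14

9.815e+14


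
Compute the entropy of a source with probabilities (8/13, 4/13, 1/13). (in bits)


H = -sum(p_i * log2(p_i)). Terms: -(8/13)*log2(8/13) = 0.431040; -(4/13)*log2(4/13) = 0.523212; -(1/13)*log2(1/13) = 0.284649. H = 0.431040 + 0.523212 + 0.284649 = 1.2389

1.2389 bits


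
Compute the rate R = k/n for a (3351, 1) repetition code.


Rate = k/n = 1/3351

1/3351


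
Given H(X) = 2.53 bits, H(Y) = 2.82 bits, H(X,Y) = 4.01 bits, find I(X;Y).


I(X;Y) = H(X) + H(Y) - H(X,Y) = 2.53 + 2.82 - 4.01 = 1.34

1.34 bits


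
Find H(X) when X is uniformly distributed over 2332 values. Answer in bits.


H = log2(n) = log2(2332) = 11.1874

11.1874 bits


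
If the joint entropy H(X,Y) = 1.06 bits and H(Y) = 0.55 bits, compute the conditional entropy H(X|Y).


H(X|Y) = H(X,Y) - H(Y) = 1.06 - 0.55 = 0.51

0.51 bits


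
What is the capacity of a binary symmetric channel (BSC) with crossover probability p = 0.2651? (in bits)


H(p) = -p*log2(p) - (1-p)*log2(1-p) = -0.2651*log2(0.2651) - 0.7349*log2(0.7349) = 0.507770 + 0.326575 = 0.8343. C = 1 - H(p) = 1 - 0.8343 = 0.1657

0.1657 bits


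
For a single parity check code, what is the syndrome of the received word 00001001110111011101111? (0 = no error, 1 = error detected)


Syndrome = XOR of all bits = 0 XOR 0 XOR 0 XOR 0 XOR 1 XOR 0 XOR 0 XOR 1 XOR 1 XOR 1 XOR 0 XOR 1 XOR 1 XOR 1 XOR 0 XOR 1 XOR 1 XOR 1 XOR 0 XOR 1 XOR 1 XOR 1 XOR 1 = 0

0


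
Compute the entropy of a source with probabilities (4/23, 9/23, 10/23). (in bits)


H = -sum(p_i * log2(p_i)). Terms: -(4/23)*log2(4/23) = 0.438880; -(9/23)*log2(9/23) = 0.529684; -(10/23)*log2(10/23) = 0.522450. H = 0.438880 + 0.529684 + 0.522450 = 1.491

1.491 bits


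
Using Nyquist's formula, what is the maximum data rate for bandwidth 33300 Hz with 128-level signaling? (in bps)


Rate = 2 * B * log2(M) = 2 * 33300 * 7.0 = 466200.0

466200.0 bps


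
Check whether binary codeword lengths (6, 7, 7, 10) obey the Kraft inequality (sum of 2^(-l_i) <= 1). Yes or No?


Kraft sum = sum(2^(-l_i)) = 0.0322, need <= 1. Result: satisfied (a binary prefix-free code with these lengths exists)

Yes


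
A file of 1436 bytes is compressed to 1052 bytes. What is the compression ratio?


Ratio = original / compressed = 1436 / 1052 = 1.365

1.365


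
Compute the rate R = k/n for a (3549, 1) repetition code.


Rate = k/n = 1/3549

1/3549


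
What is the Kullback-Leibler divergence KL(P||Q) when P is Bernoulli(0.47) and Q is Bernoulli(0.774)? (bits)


KL = p*log2(p/q) + (1-p)*log2((1-p)/(1-q)) = 0.47*log2(0.47/0.774) + 0.53*log2(0.53/0.226) = 0.3135

0.3135 bits


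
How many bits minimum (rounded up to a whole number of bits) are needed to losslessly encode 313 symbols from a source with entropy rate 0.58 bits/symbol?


Minimum bits >= n * H = 313 * 0.58 = 181.54, rounded up to a whole number of bits = 182

182 bits


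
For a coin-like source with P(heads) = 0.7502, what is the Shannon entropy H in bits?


H = -p*log2(p) - (1-p)*log2(1-p). -0.7502*log2(0.7502) = 0.311073; -0.2498*log2(0.2498) = 0.499888. H = 0.311073 + 0.499888 = 0.811

0.811 bits


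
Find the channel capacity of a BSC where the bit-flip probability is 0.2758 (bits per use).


H(p) = -p*log2(p) - (1-p)*log2(1-p) = -0.2758*log2(0.2758) - 0.7242*log2(0.7242) = 0.512521 + 0.337144 = 0.8497. C = 1 - H(p) = 1 - 0.8497 = 0.1503

0.1503 bits


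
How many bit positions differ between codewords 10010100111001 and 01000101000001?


Count differing positions: ^ ^ . ^ . . . ^ ^ ^ ^ . . . = 7 differences

7


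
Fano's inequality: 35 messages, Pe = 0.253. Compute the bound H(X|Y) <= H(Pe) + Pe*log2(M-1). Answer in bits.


H(Pe) = -Pe*log2(Pe) - (1-Pe)*log2(1-Pe) = -0.253*log2(0.253) - 0.747*log2(0.747) = 0.501646 + 0.314352 = 0.816. Pe*log2(M-1) = 0.253*log2(34) = 1.287128. Bound = H(Pe) + Pe*log2(M-1) = 0.501646 + 0.314352 + 1.287128 = 2.1031

2.1031 bits


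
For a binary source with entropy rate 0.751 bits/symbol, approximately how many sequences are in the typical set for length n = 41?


log2|A_typical| = nH = 41 * 0.751 = 30.791, so |A_typical| ~ 2^30.791 = 1.858e+09

1.858e+09


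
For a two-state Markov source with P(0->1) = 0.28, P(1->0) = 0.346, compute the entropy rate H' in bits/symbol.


Stationary distribution: pi_0 = p10/(p01+p10) = 0.5527, pi_1 = 0.4473. Entropy rate H' = pi_0*H(p01) + pi_1*H(p10) = 0.5527*0.8555 + 0.4473*0.9304 = 0.889

0.889 bits/symbol


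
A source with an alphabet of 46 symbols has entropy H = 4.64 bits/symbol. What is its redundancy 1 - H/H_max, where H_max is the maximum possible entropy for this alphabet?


H_max = log2(K) = log2(46) = 5.5236 bits/symbol. Redundancy = 1 - H/H_max = 1 - 4.64/5.5236 = 1 - 0.84 = 0.16

0.16


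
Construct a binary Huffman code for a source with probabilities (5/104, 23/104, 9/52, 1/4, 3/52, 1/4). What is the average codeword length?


Huffman construction (repeatedly merge the two least-probable nodes; each merge adds 1 bit to every symbol beneath it): 5/104 + 3/52 = 11/104; 11/104 + 9/52 = 29/104; 23/104 + 1/4 = 49/104; 1/4 + 29/104 = 55/104; 49/104 + 55/104 = 1. Resulting codeword lengths (in the order the probabilities were given): (4, 2, 3, 2, 4, 2). L_avg = sum(p_i * l_i) = 5/104*4 + 23/104*2 + 9/52*3 + 1/4*2 + 3/52*4 + 1/4*2 = 31/13 = 2.3846

2.3846 bits


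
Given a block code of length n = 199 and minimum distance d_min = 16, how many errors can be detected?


Detection capability = d_min - 1 = 16 - 1 = 15

15 errors


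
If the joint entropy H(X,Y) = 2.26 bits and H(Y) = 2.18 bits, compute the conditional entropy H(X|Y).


H(X|Y) = H(X,Y) - H(Y) = 2.26 - 2.18 = 0.08

0.08 bits


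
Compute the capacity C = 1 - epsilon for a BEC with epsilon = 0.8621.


C = 1 - epsilon = 1 - 0.8621 = 0.1379

0.1379 bits


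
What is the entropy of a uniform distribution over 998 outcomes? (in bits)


H = log2(n) = log2(998) = 9.9629

9.9629 bits


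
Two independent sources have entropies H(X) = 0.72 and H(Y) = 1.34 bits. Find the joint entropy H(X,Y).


For independent variables, H(X,Y) = H(X) + H(Y) = 0.72 + 1.34 = 2.06

2.06 bits


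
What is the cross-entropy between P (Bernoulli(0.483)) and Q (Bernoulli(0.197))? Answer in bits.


H(P,Q) = -p*log2(q) - (1-p)*log2(1-q). -0.483*log2(0.197) = 1.132023; -0.517*log2(0.803) = 0.163645. H(P,Q) = 1.132023 + 0.163645 = 1.2957

1.2957 bits


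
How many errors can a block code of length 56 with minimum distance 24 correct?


Correction capability = floor((d-1)/2) = floor((24-1)/2) = 11

11 errors


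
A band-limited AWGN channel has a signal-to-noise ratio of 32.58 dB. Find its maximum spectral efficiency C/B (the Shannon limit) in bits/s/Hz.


SNR_linear = 10^(32.58/10) = 1811.3401; C/B = log2(1 + SNR_linear) = log2(1 + 1811.3401) = 10.8236

10.8236 bits/s/Hz


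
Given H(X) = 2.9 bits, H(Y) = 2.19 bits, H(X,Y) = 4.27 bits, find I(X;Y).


I(X;Y) = H(X) + H(Y) - H(X,Y) = 2.9 + 2.19 - 4.27 = 0.82

0.82 bits


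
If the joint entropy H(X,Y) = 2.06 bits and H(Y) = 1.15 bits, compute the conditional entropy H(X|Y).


H(X|Y) = H(X,Y) - H(Y) = 2.06 - 1.15 = 0.91

0.91 bits


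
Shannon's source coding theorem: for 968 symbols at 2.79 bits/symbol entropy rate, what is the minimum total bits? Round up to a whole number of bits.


Minimum bits >= n * H = 968 * 2.79 = 2700.72, rounded up to a whole number of bits = 2701

2701 bits


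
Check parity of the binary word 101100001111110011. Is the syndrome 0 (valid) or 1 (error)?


Syndrome = XOR of all bits = 1 XOR 0 XOR 1 XOR 1 XOR 0 XOR 0 XOR 0 XOR 0 XOR 1 XOR 1 XOR 1 XOR 1 XOR 1 XOR 1 XOR 0 XOR 0 XOR 1 XOR 1 = 1

1


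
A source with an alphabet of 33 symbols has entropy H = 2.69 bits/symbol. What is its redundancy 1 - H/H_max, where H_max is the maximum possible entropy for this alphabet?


H_max = log2(K) = log2(33) = 5.0444 bits/symbol. Redundancy = 1 - H/H_max = 1 - 2.69/5.0444 = 1 - 0.5333 = 0.4667

0.4667


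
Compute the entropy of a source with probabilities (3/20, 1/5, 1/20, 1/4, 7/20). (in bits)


H = -sum(p_i * log2(p_i)). Terms: -(3/20)*log2(3/20) = 0.410545; -(1/5)*log2(1/5) = 0.464386; -(1/20)*log2(1/20) = 0.216096; -(1/4)*log2(1/4) = 0.500000; -(7/20)*log2(7/20) = 0.530101. H = 0.410545 + 0.464386 + 0.216096 + 0.500000 + 0.530101 = 2.1211

2.1211 bits


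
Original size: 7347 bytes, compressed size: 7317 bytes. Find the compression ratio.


Ratio = original / compressed = 7347 / 7317 = 1.0041

1.0041


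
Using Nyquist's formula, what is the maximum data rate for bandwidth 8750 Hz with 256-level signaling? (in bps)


Rate = 2 * B * log2(M) = 2 * 8750 * 8.0 = 140000.0

140000.0 bps


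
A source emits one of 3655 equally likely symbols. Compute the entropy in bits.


H = log2(n) = log2(3655) = 11.8357

11.8357 bits


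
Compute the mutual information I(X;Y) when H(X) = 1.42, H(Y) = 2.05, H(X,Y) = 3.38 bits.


I(X;Y) = H(X) + H(Y) - H(X,Y) = 1.42 + 2.05 - 3.38 = 0.09

0.09 bits


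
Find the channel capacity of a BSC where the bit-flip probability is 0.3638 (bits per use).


H(p) = -p*log2(p) - (1-p)*log2(1-p) = -0.3638*log2(0.3638) - 0.6362*log2(0.6362) = 0.530705 + 0.415087 = 0.9458. C = 1 - H(p) = 1 - 0.9458 = 0.0542

0.0542 bits


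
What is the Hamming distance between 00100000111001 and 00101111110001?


Count differing positions: . . . . ^ ^ ^ ^ . . ^ . . . = 5 differences

5


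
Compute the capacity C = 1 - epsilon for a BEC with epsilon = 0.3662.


C = 1 - epsilon = 1 - 0.3662 = 0.6338

0.6338 bits


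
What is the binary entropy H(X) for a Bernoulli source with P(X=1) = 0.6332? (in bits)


H = -p*log2(p) - (1-p)*log2(1-p). -0.6332*log2(0.6332) = 0.417448; -0.3668*log2(0.3668) = 0.530736. H = 0.417448 + 0.530736 = 0.9482

0.9482 bits


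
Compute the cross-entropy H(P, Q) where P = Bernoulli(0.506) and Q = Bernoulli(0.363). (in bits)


H(P,Q) = -p*log2(q) - (1-p)*log2(1-q). -0.506*log2(0.363) = 0.739751; -0.494*log2(0.637) = 0.321414. H(P,Q) = 0.739751 + 0.321414 = 1.0612

1.0612 bits


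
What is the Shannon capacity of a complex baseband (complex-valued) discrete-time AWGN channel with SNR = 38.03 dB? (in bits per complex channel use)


SNR_linear = 10^(38.03/10) = 6353.3093; C = log2(1 + SNR_linear) = log2(1 + 6353.3093) = 12.6335

12.6335 bits/channel use


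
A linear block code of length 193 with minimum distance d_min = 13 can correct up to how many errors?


Correction capability = floor((d-1)/2) = floor((13-1)/2) = 6

6 errors


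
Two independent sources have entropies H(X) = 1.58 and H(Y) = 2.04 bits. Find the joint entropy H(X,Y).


For independent variables, H(X,Y) = H(X) + H(Y) = 1.58 + 2.04 = 3.62

3.62 bits


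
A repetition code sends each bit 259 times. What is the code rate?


Rate = k/n = 1/259

1/259


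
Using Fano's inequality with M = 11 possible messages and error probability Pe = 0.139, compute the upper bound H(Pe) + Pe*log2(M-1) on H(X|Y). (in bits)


H(Pe) = -Pe*log2(Pe) - (1-Pe)*log2(1-Pe) = -0.139*log2(0.139) - 0.861*log2(0.861) = 0.395711 + 0.185903 = 0.5816. Pe*log2(M-1) = 0.139*log2(10) = 0.461748. Bound = H(Pe) + Pe*log2(M-1) = 0.395711 + 0.185903 + 0.461748 = 1.0434

1.0434 bits


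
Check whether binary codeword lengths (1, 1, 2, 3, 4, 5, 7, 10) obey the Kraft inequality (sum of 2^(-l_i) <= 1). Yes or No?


Kraft sum = sum(2^(-l_i)) = 1.4775, need <= 1. Result: violated (a binary prefix-free code with these lengths cannot exist)

No


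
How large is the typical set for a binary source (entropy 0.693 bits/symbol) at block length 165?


log2|A_typical| = nH = 165 * 0.693 = 114.345, so |A_typical| ~ 2^114.345 = 2.638e+34

2.638e+34


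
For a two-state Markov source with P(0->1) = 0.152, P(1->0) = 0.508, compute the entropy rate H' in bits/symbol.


Stationary distribution: pi_0 = p10/(p01+p10) = 0.7697, pi_1 = 0.2303. Entropy rate H' = pi_0*H(p01) + pi_1*H(p10) = 0.7697*0.6148 + 0.2303*0.9998 = 0.7035

0.7035 bits/symbol


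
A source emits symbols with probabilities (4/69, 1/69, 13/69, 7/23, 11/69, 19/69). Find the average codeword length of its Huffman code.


Huffman construction (repeatedly merge the two least-probable nodes; each merge adds 1 bit to every symbol beneath it): 1/69 + 4/69 = 5/69; 5/69 + 11/69 = 16/69; 13/69 + 16/69 = 29/69; 19/69 + 7/23 = 40/69; 29/69 + 40/69 = 1. Resulting codeword lengths (in the order the probabilities were given): (4, 4, 2, 2, 3, 2). L_avg = sum(p_i * l_i) = 4/69*4 + 1/69*4 + 13/69*2 + 7/23*2 + 11/69*3 + 19/69*2 = 53/23 = 2.3043

2.3043 bits


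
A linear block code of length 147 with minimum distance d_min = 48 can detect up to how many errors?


Detection capability = d_min - 1 = 48 - 1 = 47

47 errors


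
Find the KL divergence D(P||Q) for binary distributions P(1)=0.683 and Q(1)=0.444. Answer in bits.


KL = p*log2(p/q) + (1-p)*log2((1-p)/(1-q)) = 0.683*log2(0.683/0.444) + 0.317*log2(0.317/0.556) = 0.1674

0.1674 bits


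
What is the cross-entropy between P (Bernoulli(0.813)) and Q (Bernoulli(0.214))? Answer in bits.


H(P,Q) = -p*log2(q) - (1-p)*log2(1-q). -0.813*log2(0.214) = 1.808370; -0.187*log2(0.786) = 0.064964. H(P,Q) = 1.808370 + 0.064964 = 1.8733

1.8733 bits


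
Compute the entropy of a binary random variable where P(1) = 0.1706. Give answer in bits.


H = -p*log2(p) - (1-p)*log2(1-p). -0.1706*log2(0.1706) = 0.435254; -0.8294*log2(0.8294) = 0.223822. H = 0.435254 + 0.223822 = 0.6591

0.6591 bits


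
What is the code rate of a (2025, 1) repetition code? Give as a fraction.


Rate = k/n = 1/2025

1/2025


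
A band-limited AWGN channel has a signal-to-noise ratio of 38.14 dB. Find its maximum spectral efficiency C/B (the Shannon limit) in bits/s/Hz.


SNR_linear = 10^(38.14/10) = 6516.2839; C/B = log2(1 + SNR_linear) = log2(1 + 6516.2839) = 12.6701

12.6701 bits/s/Hz


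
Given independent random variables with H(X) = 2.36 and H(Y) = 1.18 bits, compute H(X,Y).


For independent variables, H(X,Y) = H(X) + H(Y) = 2.36 + 1.18 = 3.54

3.54 bits


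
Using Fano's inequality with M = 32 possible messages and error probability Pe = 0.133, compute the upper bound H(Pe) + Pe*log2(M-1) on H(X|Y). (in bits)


H(Pe) = -Pe*log2(Pe) - (1-Pe)*log2(1-Pe) = -0.133*log2(0.133) - 0.867*log2(0.867) = 0.387097 + 0.178512 = 0.5656. Pe*log2(M-1) = 0.133*log2(31) = 0.658908. Bound = H(Pe) + Pe*log2(M-1) = 0.387097 + 0.178512 + 0.658908 = 1.2245

1.2245 bits


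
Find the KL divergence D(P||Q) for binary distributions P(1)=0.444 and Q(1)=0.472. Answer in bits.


KL = p*log2(p/q) + (1-p)*log2((1-p)/(1-q)) = 0.444*log2(0.444/0.472) + 0.556*log2(0.556/0.528) = 0.0023

0.0023 bits


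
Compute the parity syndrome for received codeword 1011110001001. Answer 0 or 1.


Syndrome = XOR of all bits = 1 XOR 0 XOR 1 XOR 1 XOR 1 XOR 1 XOR 0 XOR 0 XOR 0 XOR 1 XOR 0 XOR 0 XOR 1 = 1

1


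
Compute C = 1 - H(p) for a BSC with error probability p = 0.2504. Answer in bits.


H(p) = -p*log2(p) - (1-p)*log2(1-p) = -0.2504*log2(0.2504) - 0.7496*log2(0.7496) = 0.500222 + 0.311689 = 0.8119. C = 1 - H(p) = 1 - 0.8119 = 0.1881

0.1881 bits


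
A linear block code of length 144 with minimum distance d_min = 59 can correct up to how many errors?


Correction capability = floor((d-1)/2) = floor((59-1)/2) = 29

29 errors


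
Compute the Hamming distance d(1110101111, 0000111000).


Count differing positions: ^ ^ ^ . . ^ . ^ ^ ^ = 7 differences

7


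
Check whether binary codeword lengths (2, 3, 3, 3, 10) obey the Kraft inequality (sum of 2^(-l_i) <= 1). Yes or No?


Kraft sum = sum(2^(-l_i)) = 0.626, need <= 1. Result: satisfied (a binary prefix-free code with these lengths exists)

Yes


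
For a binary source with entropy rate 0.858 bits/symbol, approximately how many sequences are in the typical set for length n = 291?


log2|A_typical| = nH = 291 * 0.858 = 249.678, so |A_typical| ~ 2^249.678 = 1.447e+75

1.447e+75


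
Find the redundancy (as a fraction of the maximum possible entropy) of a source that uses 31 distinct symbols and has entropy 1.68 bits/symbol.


H_max = log2(K) = log2(31) = 4.9542 bits/symbol. Redundancy = 1 - H/H_max = 1 - 1.68/4.9542 = 1 - 0.3391 = 0.6609

0.6609


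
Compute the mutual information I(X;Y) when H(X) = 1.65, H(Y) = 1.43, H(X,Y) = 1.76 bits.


I(X;Y) = H(X) + H(Y) - H(X,Y) = 1.65 + 1.43 - 1.76 = 1.32

1.32 bits


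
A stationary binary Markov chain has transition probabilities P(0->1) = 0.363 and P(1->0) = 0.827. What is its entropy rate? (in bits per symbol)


Stationary distribution: pi_0 = p10/(p01+p10) = 0.695, pi_1 = 0.305. Entropy rate H' = pi_0*H(p01) + pi_1*H(p10) = 0.695*0.9451 + 0.305*0.6645 = 0.8595

0.8595 bits/symbol


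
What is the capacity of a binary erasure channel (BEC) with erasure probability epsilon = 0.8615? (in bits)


C = 1 - epsilon = 1 - 0.8615 = 0.1385

0.1385 bits


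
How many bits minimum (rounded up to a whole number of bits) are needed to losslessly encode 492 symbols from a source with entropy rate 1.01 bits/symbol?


Minimum bits >= n * H = 492 * 1.01 = 496.92, rounded up to a whole number of bits = 497

497 bits


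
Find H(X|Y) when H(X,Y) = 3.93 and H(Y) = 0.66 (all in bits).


H(X|Y) = H(X,Y) - H(Y) = 3.93 - 0.66 = 3.27

3.27 bits


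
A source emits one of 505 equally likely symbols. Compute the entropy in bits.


H = log2(n) = log2(505) = 8.9801

8.9801 bits


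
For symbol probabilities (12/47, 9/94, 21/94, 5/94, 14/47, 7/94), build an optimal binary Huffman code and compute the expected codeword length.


Huffman construction (repeatedly merge the two least-probable nodes; each merge adds 1 bit to every symbol beneath it): 5/94 + 7/94 = 6/47; 9/94 + 6/47 = 21/94; 21/94 + 21/94 = 21/47; 12/47 + 14/47 = 26/47; 21/47 + 26/47 = 1. Resulting codeword lengths (in the order the probabilities were given): (2, 3, 2, 4, 2, 4). L_avg = sum(p_i * l_i) = 12/47*2 + 9/94*3 + 21/94*2 + 5/94*4 + 14/47*2 + 7/94*4 = 221/94 = 2.3511

2.3511 bits


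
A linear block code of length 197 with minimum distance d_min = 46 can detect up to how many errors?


Detection capability = d_min - 1 = 46 - 1 = 45

45 errors


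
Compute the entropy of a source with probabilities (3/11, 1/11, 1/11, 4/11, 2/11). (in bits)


H = -sum(p_i * log2(p_i)). Terms: -(3/11)*log2(3/11) = 0.511219; -(1/11)*log2(1/11) = 0.314494; -(1/11)*log2(1/11) = 0.314494; -(4/11)*log2(4/11) = 0.530702; -(2/11)*log2(2/11) = 0.447169. H = 0.511219 + 0.314494 + 0.314494 + 0.530702 + 0.447169 = 2.1181

2.1181 bits


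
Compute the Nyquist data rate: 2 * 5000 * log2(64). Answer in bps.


Rate = 2 * B * log2(M) = 2 * 5000 * 6.0 = 60000.0

60000.0 bps


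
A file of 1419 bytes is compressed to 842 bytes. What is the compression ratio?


Ratio = original / compressed = 1419 / 842 = 1.6853

1.6853


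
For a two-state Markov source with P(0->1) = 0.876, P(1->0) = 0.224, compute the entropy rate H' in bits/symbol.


Stationary distribution: pi_0 = p10/(p01+p10) = 0.2036, pi_1 = 0.7964. Entropy rate H' = pi_0*H(p01) + pi_1*H(p10) = 0.2036*0.5408 + 0.7964*0.7674 = 0.7212

0.7212 bits/symbol


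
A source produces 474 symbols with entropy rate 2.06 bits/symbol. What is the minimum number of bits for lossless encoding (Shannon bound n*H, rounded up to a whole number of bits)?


Minimum bits >= n * H = 474 * 2.06 = 976.44, rounded up to a whole number of bits = 977

977 bits


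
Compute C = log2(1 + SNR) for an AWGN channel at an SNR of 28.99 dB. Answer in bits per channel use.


SNR_linear = 10^(28.99/10) = 792.5013; C = log2(1 + SNR_linear) = log2(1 + 792.5013) = 9.6321

9.6321 bits/channel use


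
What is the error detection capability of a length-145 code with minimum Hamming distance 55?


Detection capability = d_min - 1 = 55 - 1 = 54

54 errors


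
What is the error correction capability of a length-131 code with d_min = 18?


Correction capability = floor((d-1)/2) = floor((18-1)/2) = 8

8 errors


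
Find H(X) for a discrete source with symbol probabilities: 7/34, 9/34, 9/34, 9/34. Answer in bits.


H = -sum(p_i * log2(p_i)). Terms: -(7/34)*log2(7/34) = 0.469434; -(9/34)*log2(9/34) = 0.507584; -(9/34)*log2(9/34) = 0.507584; -(9/34)*log2(9/34) = 0.507584. H = 0.469434 + 0.507584 + 0.507584 + 0.507584 = 1.9922

1.9922 bits


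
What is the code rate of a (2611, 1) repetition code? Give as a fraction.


Rate = k/n = 1/2611

1/2611


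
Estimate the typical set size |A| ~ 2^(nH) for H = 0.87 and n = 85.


log2|A_typical| = nH = 85 * 0.87 = 73.95, so |A_typical| ~ 2^73.95 = 1.825e+22

1.825e+22


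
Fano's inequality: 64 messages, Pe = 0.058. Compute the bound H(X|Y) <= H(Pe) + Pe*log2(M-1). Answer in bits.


H(Pe) = -Pe*log2(Pe) - (1-Pe)*log2(1-Pe) = -0.058*log2(0.058) - 0.942*log2(0.942) = 0.238253 + 0.081201 = 0.3195. Pe*log2(M-1) = 0.058*log2(63) = 0.346682. Bound = H(Pe) + Pe*log2(M-1) = 0.238253 + 0.081201 + 0.346682 = 0.6661

0.6661 bits


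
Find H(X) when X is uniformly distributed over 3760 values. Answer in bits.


H = log2(n) = log2(3760) = 11.8765

11.8765 bits


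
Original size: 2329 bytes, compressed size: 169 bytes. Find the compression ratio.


Ratio = original / compressed = 2329 / 169 = 13.7811

13.7811


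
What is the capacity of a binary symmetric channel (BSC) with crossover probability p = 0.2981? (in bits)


H(p) = -p*log2(p) - (1-p)*log2(1-p) = -0.2981*log2(0.2981) - 0.7019*log2(0.7019) = 0.520522 + 0.358434 = 0.879. C = 1 - H(p) = 1 - 0.879 = 0.121

0.121 bits


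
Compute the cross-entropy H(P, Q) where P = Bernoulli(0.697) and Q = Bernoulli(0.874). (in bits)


H(P,Q) = -p*log2(q) - (1-p)*log2(1-q). -0.697*log2(0.874) = 0.135423; -0.303*log2(0.126) = 0.905517. H(P,Q) = 0.135423 + 0.905517 = 1.0409

1.0409 bits


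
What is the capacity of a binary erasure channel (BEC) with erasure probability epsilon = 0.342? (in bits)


C = 1 - epsilon = 1 - 0.342 = 0.658

0.658 bits


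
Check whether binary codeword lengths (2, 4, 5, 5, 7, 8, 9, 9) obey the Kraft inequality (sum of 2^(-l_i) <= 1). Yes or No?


Kraft sum = sum(2^(-l_i)) = 0.3906, need <= 1. Result: satisfied (a binary prefix-free code with these lengths exists)

Yes


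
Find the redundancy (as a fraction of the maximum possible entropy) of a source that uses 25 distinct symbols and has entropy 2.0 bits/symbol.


H_max = log2(K) = log2(25) = 4.6439 bits/symbol. Redundancy = 1 - H/H_max = 1 - 2.0/4.6439 = 1 - 0.4307 = 0.5693

0.5693


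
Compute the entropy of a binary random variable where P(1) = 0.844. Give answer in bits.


H = -p*log2(p) - (1-p)*log2(1-p). -0.844*log2(0.844) = 0.206514; -0.156*log2(0.156) = 0.418140. H = 0.206514 + 0.418140 = 0.6247

0.6247 bits


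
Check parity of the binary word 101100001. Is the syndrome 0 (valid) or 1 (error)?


Syndrome = XOR of all bits = 1 XOR 0 XOR 1 XOR 1 XOR 0 XOR 0 XOR 0 XOR 0 XOR 1 = 0

0


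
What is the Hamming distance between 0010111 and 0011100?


Count differing positions: . . . ^ . ^ ^ = 3 differences

3


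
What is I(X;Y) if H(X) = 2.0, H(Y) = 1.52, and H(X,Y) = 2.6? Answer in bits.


I(X;Y) = H(X) + H(Y) - H(X,Y) = 2.0 + 1.52 - 2.6 = 0.92

0.92 bits


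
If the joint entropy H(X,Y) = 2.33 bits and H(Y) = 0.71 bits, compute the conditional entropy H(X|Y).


H(X|Y) = H(X,Y) - H(Y) = 2.33 - 0.71 = 1.62

1.62 bits


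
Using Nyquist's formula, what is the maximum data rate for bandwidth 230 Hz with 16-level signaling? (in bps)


Rate = 2 * B * log2(M) = 2 * 230 * 4.0 = 1840.0

1840.0 bps


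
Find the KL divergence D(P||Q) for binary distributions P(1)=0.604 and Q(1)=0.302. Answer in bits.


KL = p*log2(p/q) + (1-p)*log2((1-p)/(1-q)) = 0.604*log2(0.604/0.302) + 0.396*log2(0.396/0.698) = 0.2802

0.2802 bits


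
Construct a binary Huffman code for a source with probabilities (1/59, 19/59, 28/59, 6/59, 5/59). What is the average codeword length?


Huffman construction (repeatedly merge the two least-probable nodes; each merge adds 1 bit to every symbol beneath it): 1/59 + 5/59 = 6/59; 6/59 + 6/59 = 12/59; 12/59 + 19/59 = 31/59; 28/59 + 31/59 = 1. Resulting codeword lengths (in the order the probabilities were given): (4, 2, 1, 3, 4). L_avg = sum(p_i * l_i) = 1/59*4 + 19/59*2 + 28/59*1 + 6/59*3 + 5/59*4 = 108/59 = 1.8305

1.8305 bits


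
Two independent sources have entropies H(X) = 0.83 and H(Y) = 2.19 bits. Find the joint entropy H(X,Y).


For independent variables, H(X,Y) = H(X) + H(Y) = 0.83 + 2.19 = 3.02

3.02 bits


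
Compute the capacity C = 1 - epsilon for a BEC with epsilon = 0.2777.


C = 1 - epsilon = 1 - 0.2777 = 0.7223

0.7223 bits


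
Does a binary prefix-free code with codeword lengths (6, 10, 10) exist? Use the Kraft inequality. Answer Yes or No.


Kraft sum = sum(2^(-l_i)) = 0.0176, need <= 1. Result: satisfied (a binary prefix-free code with these lengths exists)

Yes


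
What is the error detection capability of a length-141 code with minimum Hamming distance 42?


Detection capability = d_min - 1 = 42 - 1 = 41

41 errors


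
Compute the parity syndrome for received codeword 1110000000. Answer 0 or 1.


Syndrome = XOR of all bits = 1 XOR 1 XOR 1 XOR 0 XOR 0 XOR 0 XOR 0 XOR 0 XOR 0 XOR 0 = 1

1


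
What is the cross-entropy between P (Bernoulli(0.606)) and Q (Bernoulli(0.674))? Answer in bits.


H(P,Q) = -p*log2(q) - (1-p)*log2(1-q). -0.606*log2(0.674) = 0.344923; -0.394*log2(0.326) = 0.637120. H(P,Q) = 0.344923 + 0.637120 = 0.982

0.982 bits


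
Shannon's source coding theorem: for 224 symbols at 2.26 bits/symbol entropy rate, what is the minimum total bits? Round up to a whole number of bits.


Minimum bits >= n * H = 224 * 2.26 = 506.24, rounded up to a whole number of bits = 507

507 bits


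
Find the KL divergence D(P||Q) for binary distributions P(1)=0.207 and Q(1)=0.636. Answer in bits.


KL = p*log2(p/q) + (1-p)*log2((1-p)/(1-q)) = 0.207*log2(0.207/0.636) + 0.793*log2(0.793/0.364) = 0.5556

0.5556 bits


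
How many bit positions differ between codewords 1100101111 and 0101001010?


Count differing positions: ^ . . ^ ^ . . ^ . ^ = 5 differences

5


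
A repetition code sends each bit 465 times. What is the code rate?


Rate = k/n = 1/465

1/465


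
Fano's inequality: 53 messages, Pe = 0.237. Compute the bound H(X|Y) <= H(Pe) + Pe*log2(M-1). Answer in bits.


H(Pe) = -Pe*log2(Pe) - (1-Pe)*log2(1-Pe) = -0.237*log2(0.237) - 0.763*log2(0.763) = 0.492259 + 0.297757 = 0.79. Pe*log2(M-1) = 0.237*log2(52) = 1.351004. Bound = H(Pe) + Pe*log2(M-1) = 0.492259 + 0.297757 + 1.351004 = 2.141

2.141 bits


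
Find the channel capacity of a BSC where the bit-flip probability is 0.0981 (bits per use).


H(p) = -p*log2(p) - (1-p)*log2(1-p) = -0.0981*log2(0.0981) - 0.9019*log2(0.9019) = 0.328596 + 0.134348 = 0.4629. C = 1 - H(p) = 1 - 0.4629 = 0.5371

0.5371 bits


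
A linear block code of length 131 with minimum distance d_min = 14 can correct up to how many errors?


Correction capability = floor((d-1)/2) = floor((14-1)/2) = 6

6 errors


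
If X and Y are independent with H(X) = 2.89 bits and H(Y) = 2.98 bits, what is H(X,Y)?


For independent variables, H(X,Y) = H(X) + H(Y) = 2.89 + 2.98 = 5.87

5.87 bits


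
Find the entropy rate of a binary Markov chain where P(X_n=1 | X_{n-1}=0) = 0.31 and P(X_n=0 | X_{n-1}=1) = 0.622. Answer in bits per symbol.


Stationary distribution: pi_0 = p10/(p01+p10) = 0.6674, pi_1 = 0.3326. Entropy rate H' = pi_0*H(p01) + pi_1*H(p10) = 0.6674*0.8932 + 0.3326*0.9566 = 0.9143

0.9143 bits/symbol


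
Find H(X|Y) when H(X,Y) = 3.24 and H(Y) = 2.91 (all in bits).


H(X|Y) = H(X,Y) - H(Y) = 3.24 - 2.91 = 0.33

0.33 bits


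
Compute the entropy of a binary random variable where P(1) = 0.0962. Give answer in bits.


H = -p*log2(p) - (1-p)*log2(1-p). -0.0962*log2(0.0962) = 0.324946; -0.9038*log2(0.9038) = 0.131887. H = 0.324946 + 0.131887 = 0.4568

0.4568 bits


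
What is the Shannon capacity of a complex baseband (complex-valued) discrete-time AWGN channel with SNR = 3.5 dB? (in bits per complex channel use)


SNR_linear = 10^(3.5/10) = 2.2387; C = log2(1 + SNR_linear) = log2(1 + 2.2387) = 1.6954

1.6954 bits/channel use


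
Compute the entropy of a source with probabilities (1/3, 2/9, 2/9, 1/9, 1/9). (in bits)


H = -sum(p_i * log2(p_i)). Terms: -(1/3)*log2(1/3) = 0.528321; -(2/9)*log2(2/9) = 0.482206; -(2/9)*log2(2/9) = 0.482206; -(1/9)*log2(1/9) = 0.352214; -(1/9)*log2(1/9) = 0.352214. H = 0.528321 + 0.482206 + 0.482206 + 0.352214 + 0.352214 = 2.1972

2.1972 bits


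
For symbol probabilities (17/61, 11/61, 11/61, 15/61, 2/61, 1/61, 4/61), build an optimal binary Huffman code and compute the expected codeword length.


Huffman construction (repeatedly merge the two least-probable nodes; each merge adds 1 bit to every symbol beneath it): 1/61 + 2/61 = 3/61; 3/61 + 4/61 = 7/61; 7/61 + 11/61 = 18/61; 11/61 + 15/61 = 26/61; 17/61 + 18/61 = 35/61; 26/61 + 35/61 = 1. Resulting codeword lengths (in the order the probabilities were given): (2, 3, 2, 2, 5, 5, 4). L_avg = sum(p_i * l_i) = 17/61*2 + 11/61*3 + 11/61*2 + 15/61*2 + 2/61*5 + 1/61*5 + 4/61*4 = 150/61 = 2.459

2.459 bits


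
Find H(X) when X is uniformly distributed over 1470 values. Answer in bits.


H = log2(n) = log2(1470) = 10.5216

10.5216 bits


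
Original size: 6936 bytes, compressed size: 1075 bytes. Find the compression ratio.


Ratio = original / compressed = 6936 / 1075 = 6.4521

6.4521


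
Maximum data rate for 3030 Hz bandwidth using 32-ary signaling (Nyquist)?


Rate = 2 * B * log2(M) = 2 * 3030 * 5.0 = 30300.0

30300.0 bps


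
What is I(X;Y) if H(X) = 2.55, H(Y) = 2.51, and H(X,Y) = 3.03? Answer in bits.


I(X;Y) = H(X) + H(Y) - H(X,Y) = 2.55 + 2.51 - 3.03 = 2.03

2.03 bits


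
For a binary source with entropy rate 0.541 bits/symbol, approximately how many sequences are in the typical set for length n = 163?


log2|A_typical| = nH = 163 * 0.541 = 88.183, so |A_typical| ~ 2^88.183 = 3.513e+26

3.513e+26


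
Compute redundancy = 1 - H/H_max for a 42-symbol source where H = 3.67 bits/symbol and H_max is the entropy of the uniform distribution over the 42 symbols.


H_max = log2(K) = log2(42) = 5.3923 bits/symbol. Redundancy = 1 - H/H_max = 1 - 3.67/5.3923 = 1 - 0.6806 = 0.3194

0.3194


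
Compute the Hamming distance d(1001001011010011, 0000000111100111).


Count differing positions: ^ . . ^ . . ^ ^ . . ^ ^ . ^ . . = 7 differences

7


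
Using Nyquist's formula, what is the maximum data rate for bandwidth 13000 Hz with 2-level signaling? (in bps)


Rate = 2 * B * log2(M) = 2 * 13000 * 1.0 = 26000.0

26000.0 bps


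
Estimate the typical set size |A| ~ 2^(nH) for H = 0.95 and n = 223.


log2|A_typical| = nH = 223 * 0.95 = 211.85, so |A_typical| ~ 2^211.85 = 5.932e+63

5.932e+63


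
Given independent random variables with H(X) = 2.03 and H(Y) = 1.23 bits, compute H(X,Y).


For independent variables, H(X,Y) = H(X) + H(Y) = 2.03 + 1.23 = 3.26

3.26 bits


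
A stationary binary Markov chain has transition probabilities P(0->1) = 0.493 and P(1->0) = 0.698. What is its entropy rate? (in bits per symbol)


Stationary distribution: pi_0 = p10/(p01+p10) = 0.5861, pi_1 = 0.4139. Entropy rate H' = pi_0*H(p01) + pi_1*H(p10) = 0.5861*0.9999 + 0.4139*0.8837 = 0.9518

0.9518 bits/symbol


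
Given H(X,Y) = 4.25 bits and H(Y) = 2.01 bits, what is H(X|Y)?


H(X|Y) = H(X,Y) - H(Y) = 4.25 - 2.01 = 2.24

2.24 bits


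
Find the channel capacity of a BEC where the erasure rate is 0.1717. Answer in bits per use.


C = 1 - epsilon = 1 - 0.1717 = 0.8283

0.8283 bits


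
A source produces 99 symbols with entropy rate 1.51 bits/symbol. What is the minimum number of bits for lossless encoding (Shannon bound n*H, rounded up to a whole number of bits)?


Minimum bits >= n * H = 99 * 1.51 = 149.49, rounded up to a whole number of bits = 150

150 bits
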